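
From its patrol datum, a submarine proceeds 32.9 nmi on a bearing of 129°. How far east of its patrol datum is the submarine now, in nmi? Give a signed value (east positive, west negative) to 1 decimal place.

Leg 1 (129°, 32.9 nmi): east 32.9 sin 129° = 25.57, north 32.9 cos 129° = -20.70
Net east component: 25.57 nmi.

25.6 nmi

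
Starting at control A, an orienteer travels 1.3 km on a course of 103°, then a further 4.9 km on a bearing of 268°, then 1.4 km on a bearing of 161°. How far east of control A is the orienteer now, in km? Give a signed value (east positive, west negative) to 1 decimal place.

Leg 1 (103°, 1.3 km): east 1.3 sin 103° = 1.27, north 1.3 cos 103° = -0.29
Leg 2 (268°, 4.9 km): east 4.9 sin 268° = -4.90, north 4.9 cos 268° = -0.17
Leg 3 (161°, 1.4 km): east 1.4 sin 161° = 0.46, north 1.4 cos 161° = -1.32
Net east component: -3.17 km.

-3.2 km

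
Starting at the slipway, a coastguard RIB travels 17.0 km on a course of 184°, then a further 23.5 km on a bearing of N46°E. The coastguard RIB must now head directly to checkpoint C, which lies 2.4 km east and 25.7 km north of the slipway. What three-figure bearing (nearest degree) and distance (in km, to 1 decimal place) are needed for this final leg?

333°, 29.5 km

Leg 1 (184°, 17.0 km): east 17.0 sin 184° = -1.19, north 17.0 cos 184° = -16.96
Leg 2 (N46°E, 23.5 km): east 23.5 sin 46° = 16.90, north 23.5 cos 46° = 16.32
Current position: (15.72, -0.63). Target: (2.4, 25.7). Remaining: Δeast = -13.32, Δnorth = 26.33.
Bearing = atan2(-13.32, 26.33) mod 360° = 333.17°; distance = √((-13.32)² + (26.33)²) = 29.511 km.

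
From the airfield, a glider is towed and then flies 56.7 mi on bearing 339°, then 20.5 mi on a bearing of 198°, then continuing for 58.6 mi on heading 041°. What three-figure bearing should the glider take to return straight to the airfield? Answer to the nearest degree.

189°

Leg 1 (339°, 56.7 mi): east 56.7 sin 339° = -20.32, north 56.7 cos 339° = 52.93
Leg 2 (198°, 20.5 mi): east 20.5 sin 198° = -6.33, north 20.5 cos 198° = -19.50
Leg 3 (041°, 58.6 mi): east 58.6 sin 41° = 38.45, north 58.6 cos 41° = 44.23
Net displacement: 11.79 east, 77.66 north. Direction back to start is (-11.79, -77.66): bearing = atan2(-11.79, -77.66) mod 360° = 188.63° ≈ 189°.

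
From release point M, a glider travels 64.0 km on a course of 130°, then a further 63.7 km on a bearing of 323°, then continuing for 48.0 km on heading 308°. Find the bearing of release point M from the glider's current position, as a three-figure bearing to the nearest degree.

Leg 1 (130°, 64.0 km): east 64.0 sin 130° = 49.03, north 64.0 cos 130° = -41.14
Leg 2 (323°, 63.7 km): east 63.7 sin 323° = -38.34, north 63.7 cos 323° = 50.87
Leg 3 (308°, 48.0 km): east 48.0 sin 308° = -37.82, north 48.0 cos 308° = 29.55
Net displacement: -27.13 east, 39.29 north. Direction back to start is (27.13, -39.29): bearing = atan2(27.13, -39.29) mod 360° = 145.37° ≈ 145°.

145°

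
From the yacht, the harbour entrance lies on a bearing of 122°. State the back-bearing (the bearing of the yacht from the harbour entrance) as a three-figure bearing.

302°

Back-bearing = 122° + 180° = 302°.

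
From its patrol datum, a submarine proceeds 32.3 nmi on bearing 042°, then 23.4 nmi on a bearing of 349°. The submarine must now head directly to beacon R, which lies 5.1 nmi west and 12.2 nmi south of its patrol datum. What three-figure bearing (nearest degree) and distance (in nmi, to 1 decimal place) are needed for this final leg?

201°, 63.2 nmi

Leg 1 (042°, 32.3 nmi): east 32.3 sin 42° = 21.61, north 32.3 cos 42° = 24.00
Leg 2 (349°, 23.4 nmi): east 23.4 sin 349° = -4.46, north 23.4 cos 349° = 22.97
Current position: (17.15, 46.97). Target: (-5.1, -12.2). Remaining: Δeast = -22.25, Δnorth = -59.17.
Bearing = atan2(-22.25, -59.17) mod 360° = 200.61°; distance = √((-22.25)² + (-59.17)²) = 63.218 nmi.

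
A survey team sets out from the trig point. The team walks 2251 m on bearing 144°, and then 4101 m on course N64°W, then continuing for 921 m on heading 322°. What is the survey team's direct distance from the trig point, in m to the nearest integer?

Leg 1 (144°, 2251 m): east 2251 sin 144° = 1323.10, north 2251 cos 144° = -1821.10
Leg 2 (N64°W, 4101 m): east 4101 sin 296° = -3685.95, north 4101 cos 296° = 1797.76
Leg 3 (322°, 921 m): east 921 sin 322° = -567.02, north 921 cos 322° = 725.76
Net: -2929.87 east, 702.42 north. Distance = √((-2929.87)² + (702.42)²) = 3012.898 m.

3013 m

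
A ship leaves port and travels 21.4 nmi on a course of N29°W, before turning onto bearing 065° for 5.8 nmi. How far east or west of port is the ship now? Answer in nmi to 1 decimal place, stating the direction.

5.1 nmi west

Leg 1 (N29°W, 21.4 nmi): east 21.4 sin 331° = -10.37, north 21.4 cos 331° = 18.72
Leg 2 (065°, 5.8 nmi): east 5.8 sin 65° = 5.26, north 5.8 cos 65° = 2.45
Net east component: -5.12 nmi.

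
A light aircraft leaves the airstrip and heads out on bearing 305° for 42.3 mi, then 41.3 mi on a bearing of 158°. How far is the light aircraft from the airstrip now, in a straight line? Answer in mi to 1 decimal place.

Leg 1 (305°, 42.3 mi): east 42.3 sin 305° = -34.65, north 42.3 cos 305° = 24.26
Leg 2 (158°, 41.3 mi): east 41.3 sin 158° = 15.47, north 41.3 cos 158° = -38.29
Net: -19.18 east, -14.03 north. Distance = √((-19.18)² + (-14.03)²) = 23.763 mi.

23.8 mi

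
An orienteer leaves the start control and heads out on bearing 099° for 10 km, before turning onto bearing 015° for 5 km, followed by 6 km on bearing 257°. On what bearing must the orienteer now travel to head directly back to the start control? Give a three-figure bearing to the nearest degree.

Leg 1 (099°, 10 km): east 10 sin 99° = 9.88, north 10 cos 99° = -1.56
Leg 2 (015°, 5 km): east 5 sin 15° = 1.29, north 5 cos 15° = 4.83
Leg 3 (257°, 6 km): east 6 sin 257° = -5.85, north 6 cos 257° = -1.35
Net displacement: 5.32 east, 1.92 north. Direction back to start is (-5.32, -1.92): bearing = atan2(-5.32, -1.92) mod 360° = 250.21° ≈ 250°.

250°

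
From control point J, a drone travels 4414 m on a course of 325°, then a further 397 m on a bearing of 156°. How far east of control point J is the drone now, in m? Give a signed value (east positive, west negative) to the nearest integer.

Leg 1 (325°, 4414 m): east 4414 sin 325° = -2531.77, north 4414 cos 325° = 3615.74
Leg 2 (156°, 397 m): east 397 sin 156° = 161.47, north 397 cos 156° = -362.68
Net east component: -2370.29 m.

-2370 m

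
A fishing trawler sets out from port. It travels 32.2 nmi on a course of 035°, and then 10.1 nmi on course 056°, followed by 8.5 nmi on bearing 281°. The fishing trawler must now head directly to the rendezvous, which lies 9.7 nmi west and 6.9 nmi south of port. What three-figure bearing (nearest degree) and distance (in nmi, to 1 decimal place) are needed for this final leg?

215°, 49.4 nmi

Leg 1 (035°, 32.2 nmi): east 32.2 sin 35° = 18.47, north 32.2 cos 35° = 26.38
Leg 2 (056°, 10.1 nmi): east 10.1 sin 56° = 8.37, north 10.1 cos 56° = 5.65
Leg 3 (281°, 8.5 nmi): east 8.5 sin 281° = -8.34, north 8.5 cos 281° = 1.62
Current position: (18.50, 33.65). Target: (-9.7, -6.9). Remaining: Δeast = -28.20, Δnorth = -40.55.
Bearing = atan2(-28.20, -40.55) mod 360° = 214.82°; distance = √((-28.20)² + (-40.55)²) = 49.388 nmi.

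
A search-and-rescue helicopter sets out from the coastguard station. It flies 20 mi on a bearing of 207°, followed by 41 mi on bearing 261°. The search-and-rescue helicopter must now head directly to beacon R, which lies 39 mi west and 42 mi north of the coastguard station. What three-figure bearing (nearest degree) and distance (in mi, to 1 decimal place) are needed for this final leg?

Leg 1 (207°, 20 mi): east 20 sin 207° = -9.08, north 20 cos 207° = -17.82
Leg 2 (261°, 41 mi): east 41 sin 261° = -40.50, north 41 cos 261° = -6.41
Current position: (-49.58, -24.23). Target: (-39, 42). Remaining: Δeast = 10.58, Δnorth = 66.23.
Bearing = atan2(10.58, 66.23) mod 360° = 9.07°; distance = √((10.58)² + (66.23)²) = 67.073 mi.

009°, 67.1 mi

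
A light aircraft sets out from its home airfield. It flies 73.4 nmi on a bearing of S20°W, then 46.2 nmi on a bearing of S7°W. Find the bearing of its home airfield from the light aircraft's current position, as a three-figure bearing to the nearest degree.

015°

Leg 1 (S20°W, 73.4 nmi): east 73.4 sin 200° = -25.10, north 73.4 cos 200° = -68.97
Leg 2 (S7°W, 46.2 nmi): east 46.2 sin 187° = -5.63, north 46.2 cos 187° = -45.86
Net displacement: -30.73 east, -114.83 north. Direction back to start is (30.73, 114.83): bearing = atan2(30.73, 114.83) mod 360° = 14.98° ≈ 015°.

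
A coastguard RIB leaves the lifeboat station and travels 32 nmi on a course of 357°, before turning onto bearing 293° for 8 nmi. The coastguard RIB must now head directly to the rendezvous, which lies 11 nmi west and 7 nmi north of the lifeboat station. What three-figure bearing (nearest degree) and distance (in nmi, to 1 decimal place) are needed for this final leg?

184°, 28.2 nmi

Leg 1 (357°, 32 nmi): east 32 sin 357° = -1.67, north 32 cos 357° = 31.96
Leg 2 (293°, 8 nmi): east 8 sin 293° = -7.36, north 8 cos 293° = 3.13
Current position: (-9.04, 35.08). Target: (-11, 7). Remaining: Δeast = -1.96, Δnorth = -28.08.
Bearing = atan2(-1.96, -28.08) mod 360° = 183.99°; distance = √((-1.96)² + (-28.08)²) = 28.150 nmi.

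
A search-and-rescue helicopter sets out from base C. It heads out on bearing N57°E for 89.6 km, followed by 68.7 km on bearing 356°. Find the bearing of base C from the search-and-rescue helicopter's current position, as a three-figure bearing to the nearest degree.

Leg 1 (N57°E, 89.6 km): east 89.6 sin 57° = 75.14, north 89.6 cos 57° = 48.80
Leg 2 (356°, 68.7 km): east 68.7 sin 356° = -4.79, north 68.7 cos 356° = 68.53
Net displacement: 70.35 east, 117.33 north. Direction back to start is (-70.35, -117.33): bearing = atan2(-70.35, -117.33) mod 360° = 210.95° ≈ 211°.

211°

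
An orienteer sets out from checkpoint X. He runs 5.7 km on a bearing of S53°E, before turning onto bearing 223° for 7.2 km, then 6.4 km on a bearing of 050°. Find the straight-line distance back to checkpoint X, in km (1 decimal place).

Leg 1 (S53°E, 5.7 km): east 5.7 sin 127° = 4.55, north 5.7 cos 127° = -3.43
Leg 2 (223°, 7.2 km): east 7.2 sin 223° = -4.91, north 7.2 cos 223° = -5.27
Leg 3 (050°, 6.4 km): east 6.4 sin 50° = 4.90, north 6.4 cos 50° = 4.11
Net: 4.54 east, -4.58 north. Distance = √((4.54)² + (-4.58)²) = 6.454 km.

6.5 km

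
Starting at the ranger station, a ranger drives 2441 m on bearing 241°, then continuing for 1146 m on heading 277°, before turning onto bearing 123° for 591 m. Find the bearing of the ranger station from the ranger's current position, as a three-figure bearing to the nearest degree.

064°

Leg 1 (241°, 2441 m): east 2441 sin 241° = -2134.95, north 2441 cos 241° = -1183.42
Leg 2 (277°, 1146 m): east 1146 sin 277° = -1137.46, north 1146 cos 277° = 139.66
Leg 3 (123°, 591 m): east 591 sin 123° = 495.65, north 591 cos 123° = -321.88
Net displacement: -2776.75 east, -1365.64 north. Direction back to start is (2776.75, 1365.64): bearing = atan2(2776.75, 1365.64) mod 360° = 63.81° ≈ 064°.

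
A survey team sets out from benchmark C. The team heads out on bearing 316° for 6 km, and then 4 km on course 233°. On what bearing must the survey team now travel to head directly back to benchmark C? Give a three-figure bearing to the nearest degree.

Leg 1 (316°, 6 km): east 6 sin 316° = -4.17, north 6 cos 316° = 4.32
Leg 2 (233°, 4 km): east 4 sin 233° = -3.19, north 4 cos 233° = -2.41
Net displacement: -7.36 east, 1.91 north. Direction back to start is (7.36, -1.91): bearing = atan2(7.36, -1.91) mod 360° = 104.53° ≈ 105°.

105°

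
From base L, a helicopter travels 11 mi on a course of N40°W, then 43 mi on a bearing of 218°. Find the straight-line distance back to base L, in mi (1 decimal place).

42.1 mi

Leg 1 (N40°W, 11 mi): east 11 sin 320° = -7.07, north 11 cos 320° = 8.43
Leg 2 (218°, 43 mi): east 43 sin 218° = -26.47, north 43 cos 218° = -33.88
Net: -33.54 east, -25.46 north. Distance = √((-33.54)² + (-25.46)²) = 42.111 mi.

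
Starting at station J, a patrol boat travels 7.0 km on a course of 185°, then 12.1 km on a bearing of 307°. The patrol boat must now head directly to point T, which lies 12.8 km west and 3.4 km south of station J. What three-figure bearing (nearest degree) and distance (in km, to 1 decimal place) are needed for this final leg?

214°, 4.5 km

Leg 1 (185°, 7.0 km): east 7.0 sin 185° = -0.61, north 7.0 cos 185° = -6.97
Leg 2 (307°, 12.1 km): east 12.1 sin 307° = -9.66, north 12.1 cos 307° = 7.28
Current position: (-10.27, 0.31). Target: (-12.8, -3.4). Remaining: Δeast = -2.53, Δnorth = -3.71.
Bearing = atan2(-2.53, -3.71) mod 360° = 214.26°; distance = √((-2.53)² + (-3.71)²) = 4.487 km.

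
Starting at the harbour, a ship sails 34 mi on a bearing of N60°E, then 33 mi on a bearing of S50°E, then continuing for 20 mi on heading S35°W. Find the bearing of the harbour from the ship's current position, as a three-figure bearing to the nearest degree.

295°

Leg 1 (N60°E, 34 mi): east 34 sin 60° = 29.44, north 34 cos 60° = 17.00
Leg 2 (S50°E, 33 mi): east 33 sin 130° = 25.28, north 33 cos 130° = -21.21
Leg 3 (S35°W, 20 mi): east 20 sin 215° = -11.47, north 20 cos 215° = -16.38
Net displacement: 43.25 east, -20.60 north. Direction back to start is (-43.25, 20.60): bearing = atan2(-43.25, 20.60) mod 360° = 295.46° ≈ 295°.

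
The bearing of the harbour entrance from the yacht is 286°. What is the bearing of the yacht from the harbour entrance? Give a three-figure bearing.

106°

Back-bearing = 286° − 180° = 106°.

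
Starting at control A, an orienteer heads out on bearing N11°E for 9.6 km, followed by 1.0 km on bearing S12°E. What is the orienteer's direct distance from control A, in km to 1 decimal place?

8.7 km

Leg 1 (N11°E, 9.6 km): east 9.6 sin 11° = 1.83, north 9.6 cos 11° = 9.42
Leg 2 (S12°E, 1.0 km): east 1.0 sin 168° = 0.21, north 1.0 cos 168° = -0.98
Net: 2.04 east, 8.45 north. Distance = √((2.04)² + (8.45)²) = 8.688 km.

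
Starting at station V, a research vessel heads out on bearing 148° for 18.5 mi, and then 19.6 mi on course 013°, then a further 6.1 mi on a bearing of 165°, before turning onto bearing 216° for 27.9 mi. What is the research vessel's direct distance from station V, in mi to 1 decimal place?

Leg 1 (148°, 18.5 mi): east 18.5 sin 148° = 9.80, north 18.5 cos 148° = -15.69
Leg 2 (013°, 19.6 mi): east 19.6 sin 13° = 4.41, north 19.6 cos 13° = 19.10
Leg 3 (165°, 6.1 mi): east 6.1 sin 165° = 1.58, north 6.1 cos 165° = -5.89
Leg 4 (216°, 27.9 mi): east 27.9 sin 216° = -16.40, north 27.9 cos 216° = -22.57
Net: -0.61 east, -25.05 north. Distance = √((-0.61)² + (-25.05)²) = 25.062 mi.

25.1 mi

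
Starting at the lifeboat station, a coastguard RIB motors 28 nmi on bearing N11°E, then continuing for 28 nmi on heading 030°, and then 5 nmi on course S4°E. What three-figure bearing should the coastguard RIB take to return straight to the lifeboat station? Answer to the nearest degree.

Leg 1 (N11°E, 28 nmi): east 28 sin 11° = 5.34, north 28 cos 11° = 27.49
Leg 2 (030°, 28 nmi): east 28 sin 30° = 14.00, north 28 cos 30° = 24.25
Leg 3 (S4°E, 5 nmi): east 5 sin 176° = 0.35, north 5 cos 176° = -4.99
Net displacement: 19.69 east, 46.75 north. Direction back to start is (-19.69, -46.75): bearing = atan2(-19.69, -46.75) mod 360° = 202.84° ≈ 203°.

203°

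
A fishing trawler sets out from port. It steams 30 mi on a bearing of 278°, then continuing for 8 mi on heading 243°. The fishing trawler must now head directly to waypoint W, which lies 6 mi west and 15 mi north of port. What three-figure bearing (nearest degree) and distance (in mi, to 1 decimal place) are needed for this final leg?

065°, 34.1 mi

Leg 1 (278°, 30 mi): east 30 sin 278° = -29.71, north 30 cos 278° = 4.18
Leg 2 (243°, 8 mi): east 8 sin 243° = -7.13, north 8 cos 243° = -3.63
Current position: (-36.84, 0.54). Target: (-6, 15). Remaining: Δeast = 30.84, Δnorth = 14.46.
Bearing = atan2(30.84, 14.46) mod 360° = 64.88°; distance = √((30.84)² + (14.46)²) = 34.057 mi.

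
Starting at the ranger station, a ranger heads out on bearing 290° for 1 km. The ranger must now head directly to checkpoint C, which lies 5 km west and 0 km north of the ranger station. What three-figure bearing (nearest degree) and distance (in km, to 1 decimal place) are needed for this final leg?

265°, 4.1 km

Leg 1 (290°, 1 km): east 1 sin 290° = -0.94, north 1 cos 290° = 0.34
Current position: (-0.94, 0.34). Target: (-5, 0). Remaining: Δeast = -4.06, Δnorth = -0.34.
Bearing = atan2(-4.06, -0.34) mod 360° = 265.19°; distance = √((-4.06)² + (-0.34)²) = 4.075 km.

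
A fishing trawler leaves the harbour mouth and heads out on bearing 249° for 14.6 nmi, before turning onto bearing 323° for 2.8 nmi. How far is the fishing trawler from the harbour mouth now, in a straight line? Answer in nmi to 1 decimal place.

Leg 1 (249°, 14.6 nmi): east 14.6 sin 249° = -13.63, north 14.6 cos 249° = -5.23
Leg 2 (323°, 2.8 nmi): east 2.8 sin 323° = -1.69, north 2.8 cos 323° = 2.24
Net: -15.32 east, -3.00 north. Distance = √((-15.32)² + (-3.00)²) = 15.606 nmi.

15.6 nmi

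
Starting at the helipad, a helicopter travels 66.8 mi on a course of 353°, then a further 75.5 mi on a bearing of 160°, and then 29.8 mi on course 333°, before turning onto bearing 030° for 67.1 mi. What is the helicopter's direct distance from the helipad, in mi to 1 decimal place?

88.5 mi

Leg 1 (353°, 66.8 mi): east 66.8 sin 353° = -8.14, north 66.8 cos 353° = 66.30
Leg 2 (160°, 75.5 mi): east 75.5 sin 160° = 25.82, north 75.5 cos 160° = -70.95
Leg 3 (333°, 29.8 mi): east 29.8 sin 333° = -13.53, north 29.8 cos 333° = 26.55
Leg 4 (030°, 67.1 mi): east 67.1 sin 30° = 33.55, north 67.1 cos 30° = 58.11
Net: 37.70 east, 80.02 north. Distance = √((37.70)² + (80.02)²) = 88.455 mi.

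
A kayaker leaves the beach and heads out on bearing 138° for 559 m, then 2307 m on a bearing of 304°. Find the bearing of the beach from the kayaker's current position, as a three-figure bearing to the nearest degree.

Leg 1 (138°, 559 m): east 559 sin 138° = 374.04, north 559 cos 138° = -415.42
Leg 2 (304°, 2307 m): east 2307 sin 304° = -1912.59, north 2307 cos 304° = 1290.06
Net displacement: -1538.55 east, 874.64 north. Direction back to start is (1538.55, -874.64): bearing = atan2(1538.55, -874.64) mod 360° = 119.62° ≈ 120°.

120°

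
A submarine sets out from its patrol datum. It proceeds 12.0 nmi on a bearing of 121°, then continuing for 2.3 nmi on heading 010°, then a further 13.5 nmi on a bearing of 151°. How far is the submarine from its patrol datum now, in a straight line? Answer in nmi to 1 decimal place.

Leg 1 (121°, 12.0 nmi): east 12.0 sin 121° = 10.29, north 12.0 cos 121° = -6.18
Leg 2 (010°, 2.3 nmi): east 2.3 sin 10° = 0.40, north 2.3 cos 10° = 2.27
Leg 3 (151°, 13.5 nmi): east 13.5 sin 151° = 6.54, north 13.5 cos 151° = -11.81
Net: 17.23 east, -15.72 north. Distance = √((17.23)² + (-15.72)²) = 23.326 nmi.

23.3 nmi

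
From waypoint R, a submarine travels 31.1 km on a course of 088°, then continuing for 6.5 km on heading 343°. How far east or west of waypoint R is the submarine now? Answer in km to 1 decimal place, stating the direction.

29.2 km east

Leg 1 (088°, 31.1 km): east 31.1 sin 88° = 31.08, north 31.1 cos 88° = 1.09
Leg 2 (343°, 6.5 km): east 6.5 sin 343° = -1.90, north 6.5 cos 343° = 6.22
Net east component: 29.18 km.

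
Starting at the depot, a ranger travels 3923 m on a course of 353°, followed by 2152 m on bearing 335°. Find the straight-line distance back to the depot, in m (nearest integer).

Leg 1 (353°, 3923 m): east 3923 sin 353° = -478.09, north 3923 cos 353° = 3893.76
Leg 2 (335°, 2152 m): east 2152 sin 335° = -909.47, north 2152 cos 335° = 1950.37
Net: -1387.57 east, 5844.13 north. Distance = √((-1387.57)² + (5844.13)²) = 6006.599 m.

6007 m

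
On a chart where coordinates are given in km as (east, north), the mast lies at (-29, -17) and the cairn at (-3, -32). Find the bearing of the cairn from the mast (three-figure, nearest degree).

Δeast = -3 − -29 = 26.00; Δnorth = -32 − -17 = -15.00.
Bearing = atan2(Δeast, Δnorth) mod 360° = 119.98° ≈ 120°.

120°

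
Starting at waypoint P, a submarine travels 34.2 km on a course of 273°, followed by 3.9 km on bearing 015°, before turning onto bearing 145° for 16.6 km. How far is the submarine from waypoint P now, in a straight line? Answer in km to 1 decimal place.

Leg 1 (273°, 34.2 km): east 34.2 sin 273° = -34.15, north 34.2 cos 273° = 1.79
Leg 2 (015°, 3.9 km): east 3.9 sin 15° = 1.01, north 3.9 cos 15° = 3.77
Leg 3 (145°, 16.6 km): east 16.6 sin 145° = 9.52, north 16.6 cos 145° = -13.60
Net: -23.62 east, -8.04 north. Distance = √((-23.62)² + (-8.04)²) = 24.953 km.

25.0 km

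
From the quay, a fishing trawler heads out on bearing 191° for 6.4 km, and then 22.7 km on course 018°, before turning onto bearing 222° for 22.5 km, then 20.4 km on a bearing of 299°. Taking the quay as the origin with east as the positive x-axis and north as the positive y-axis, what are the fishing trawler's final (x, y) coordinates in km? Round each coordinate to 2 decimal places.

Leg 1 (191°, 6.4 km): east 6.4 sin 191° = -1.22, north 6.4 cos 191° = -6.28
Leg 2 (018°, 22.7 km): east 22.7 sin 18° = 7.01, north 22.7 cos 18° = 21.59
Leg 3 (222°, 22.5 km): east 22.5 sin 222° = -15.06, north 22.5 cos 222° = -16.72
Leg 4 (299°, 20.4 km): east 20.4 sin 299° = -17.84, north 20.4 cos 299° = 9.89
Summing: -27.10 km east, 8.48 km north → (-27.10, 8.48).

(-27.10, 8.48)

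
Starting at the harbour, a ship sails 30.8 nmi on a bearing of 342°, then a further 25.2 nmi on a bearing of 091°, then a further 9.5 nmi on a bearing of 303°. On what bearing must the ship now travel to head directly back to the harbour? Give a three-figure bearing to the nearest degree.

Leg 1 (342°, 30.8 nmi): east 30.8 sin 342° = -9.52, north 30.8 cos 342° = 29.29
Leg 2 (091°, 25.2 nmi): east 25.2 sin 91° = 25.20, north 25.2 cos 91° = -0.44
Leg 3 (303°, 9.5 nmi): east 9.5 sin 303° = -7.97, north 9.5 cos 303° = 5.17
Net displacement: 7.71 east, 34.03 north. Direction back to start is (-7.71, -34.03): bearing = atan2(-7.71, -34.03) mod 360° = 192.77° ≈ 193°.

193°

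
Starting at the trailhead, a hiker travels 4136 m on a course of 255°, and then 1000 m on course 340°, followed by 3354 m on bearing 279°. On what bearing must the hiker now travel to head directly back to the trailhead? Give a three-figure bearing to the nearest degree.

093°

Leg 1 (255°, 4136 m): east 4136 sin 255° = -3995.07, north 4136 cos 255° = -1070.48
Leg 2 (340°, 1000 m): east 1000 sin 340° = -342.02, north 1000 cos 340° = 939.69
Leg 3 (279°, 3354 m): east 3354 sin 279° = -3312.71, north 3354 cos 279° = 524.68
Net displacement: -7649.80 east, 393.90 north. Direction back to start is (7649.80, -393.90): bearing = atan2(7649.80, -393.90) mod 360° = 92.95° ≈ 093°.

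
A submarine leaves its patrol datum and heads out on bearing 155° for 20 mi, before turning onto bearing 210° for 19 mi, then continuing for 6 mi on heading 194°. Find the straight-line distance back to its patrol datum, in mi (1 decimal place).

40.5 mi

Leg 1 (155°, 20 mi): east 20 sin 155° = 8.45, north 20 cos 155° = -18.13
Leg 2 (210°, 19 mi): east 19 sin 210° = -9.50, north 19 cos 210° = -16.45
Leg 3 (194°, 6 mi): east 6 sin 194° = -1.45, north 6 cos 194° = -5.82
Net: -2.50 east, -40.40 north. Distance = √((-2.50)² + (-40.40)²) = 40.480 mi.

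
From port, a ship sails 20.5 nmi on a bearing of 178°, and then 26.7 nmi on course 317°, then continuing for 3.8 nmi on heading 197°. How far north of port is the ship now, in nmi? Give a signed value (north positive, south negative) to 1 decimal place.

Leg 1 (178°, 20.5 nmi): east 20.5 sin 178° = 0.72, north 20.5 cos 178° = -20.49
Leg 2 (317°, 26.7 nmi): east 26.7 sin 317° = -18.21, north 26.7 cos 317° = 19.53
Leg 3 (197°, 3.8 nmi): east 3.8 sin 197° = -1.11, north 3.8 cos 197° = -3.63
Net north component: -4.59 nmi.

-4.6 nmi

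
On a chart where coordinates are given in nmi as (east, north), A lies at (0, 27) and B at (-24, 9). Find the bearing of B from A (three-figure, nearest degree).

233°

Δeast = -24 − 0 = -24.00; Δnorth = 9 − 27 = -18.00.
Bearing = atan2(Δeast, Δnorth) mod 360° = 233.13° ≈ 233°.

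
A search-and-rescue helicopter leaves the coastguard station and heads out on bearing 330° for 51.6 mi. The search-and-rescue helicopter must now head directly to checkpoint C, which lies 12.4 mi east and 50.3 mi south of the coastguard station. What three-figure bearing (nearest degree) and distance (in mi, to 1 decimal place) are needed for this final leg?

Leg 1 (330°, 51.6 mi): east 51.6 sin 330° = -25.80, north 51.6 cos 330° = 44.69
Current position: (-25.80, 44.69). Target: (12.4, -50.3). Remaining: Δeast = 38.20, Δnorth = -94.99.
Bearing = atan2(38.20, -94.99) mod 360° = 158.09°; distance = √((38.20)² + (-94.99)²) = 102.380 mi.

158°, 102.4 mi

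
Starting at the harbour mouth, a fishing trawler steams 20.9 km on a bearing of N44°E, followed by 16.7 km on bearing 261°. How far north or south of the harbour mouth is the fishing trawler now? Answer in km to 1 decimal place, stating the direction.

12.4 km north

Leg 1 (N44°E, 20.9 km): east 20.9 sin 44° = 14.52, north 20.9 cos 44° = 15.03
Leg 2 (261°, 16.7 km): east 16.7 sin 261° = -16.49, north 16.7 cos 261° = -2.61
Net north component: 12.42 km.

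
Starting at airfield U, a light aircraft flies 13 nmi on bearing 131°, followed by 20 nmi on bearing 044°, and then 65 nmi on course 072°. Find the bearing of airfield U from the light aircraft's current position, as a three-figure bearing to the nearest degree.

Leg 1 (131°, 13 nmi): east 13 sin 131° = 9.81, north 13 cos 131° = -8.53
Leg 2 (044°, 20 nmi): east 20 sin 44° = 13.89, north 20 cos 44° = 14.39
Leg 3 (072°, 65 nmi): east 65 sin 72° = 61.82, north 65 cos 72° = 20.09
Net displacement: 85.52 east, 25.94 north. Direction back to start is (-85.52, -25.94): bearing = atan2(-85.52, -25.94) mod 360° = 253.12° ≈ 253°.

253°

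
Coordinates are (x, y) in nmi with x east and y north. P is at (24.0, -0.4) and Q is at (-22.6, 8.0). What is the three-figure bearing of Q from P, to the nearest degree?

Δeast = -22.6 − 24.0 = -46.60; Δnorth = 8.0 − -0.4 = 8.40.
Bearing = atan2(Δeast, Δnorth) mod 360° = 280.22° ≈ 280°.

280°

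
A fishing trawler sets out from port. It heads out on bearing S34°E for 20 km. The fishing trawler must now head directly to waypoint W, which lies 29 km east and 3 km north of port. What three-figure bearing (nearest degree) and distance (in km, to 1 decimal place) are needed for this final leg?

Leg 1 (S34°E, 20 km): east 20 sin 146° = 11.18, north 20 cos 146° = -16.58
Current position: (11.18, -16.58). Target: (29, 3). Remaining: Δeast = 17.82, Δnorth = 19.58.
Bearing = atan2(17.82, 19.58) mod 360° = 42.30°; distance = √((17.82)² + (19.58)²) = 26.473 km.

042°, 26.5 km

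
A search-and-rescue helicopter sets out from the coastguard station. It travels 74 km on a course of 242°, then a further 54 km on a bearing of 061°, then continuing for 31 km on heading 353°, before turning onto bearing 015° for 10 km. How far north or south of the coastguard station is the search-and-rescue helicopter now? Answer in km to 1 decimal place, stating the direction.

Leg 1 (242°, 74 km): east 74 sin 242° = -65.34, north 74 cos 242° = -34.74
Leg 2 (061°, 54 km): east 54 sin 61° = 47.23, north 54 cos 61° = 26.18
Leg 3 (353°, 31 km): east 31 sin 353° = -3.78, north 31 cos 353° = 30.77
Leg 4 (015°, 10 km): east 10 sin 15° = 2.59, north 10 cos 15° = 9.66
Net north component: 31.87 km.

31.9 km north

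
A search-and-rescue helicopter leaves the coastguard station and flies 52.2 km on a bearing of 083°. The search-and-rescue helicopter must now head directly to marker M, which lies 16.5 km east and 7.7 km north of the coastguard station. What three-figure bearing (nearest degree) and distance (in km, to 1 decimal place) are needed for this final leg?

Leg 1 (083°, 52.2 km): east 52.2 sin 83° = 51.81, north 52.2 cos 83° = 6.36
Current position: (51.81, 6.36). Target: (16.5, 7.7). Remaining: Δeast = -35.31, Δnorth = 1.34.
Bearing = atan2(-35.31, 1.34) mod 360° = 272.17°; distance = √((-35.31)² + (1.34)²) = 35.336 km.

272°, 35.3 km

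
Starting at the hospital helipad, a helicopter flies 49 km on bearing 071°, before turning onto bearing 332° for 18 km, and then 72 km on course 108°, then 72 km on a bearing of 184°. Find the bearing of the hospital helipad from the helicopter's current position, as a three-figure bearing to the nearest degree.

302°

Leg 1 (071°, 49 km): east 49 sin 71° = 46.33, north 49 cos 71° = 15.95
Leg 2 (332°, 18 km): east 18 sin 332° = -8.45, north 18 cos 332° = 15.89
Leg 3 (108°, 72 km): east 72 sin 108° = 68.48, north 72 cos 108° = -22.25
Leg 4 (184°, 72 km): east 72 sin 184° = -5.02, north 72 cos 184° = -71.82
Net displacement: 101.33 east, -62.23 north. Direction back to start is (-101.33, 62.23): bearing = atan2(-101.33, 62.23) mod 360° = 301.55° ≈ 302°.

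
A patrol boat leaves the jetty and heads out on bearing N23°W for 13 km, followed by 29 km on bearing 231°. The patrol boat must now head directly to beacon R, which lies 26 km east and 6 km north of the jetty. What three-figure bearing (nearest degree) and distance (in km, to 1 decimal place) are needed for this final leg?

077°, 55.0 km

Leg 1 (N23°W, 13 km): east 13 sin 337° = -5.08, north 13 cos 337° = 11.97
Leg 2 (231°, 29 km): east 29 sin 231° = -22.54, north 29 cos 231° = -18.25
Current position: (-27.62, -6.28). Target: (26, 6). Remaining: Δeast = 53.62, Δnorth = 12.28.
Bearing = atan2(53.62, 12.28) mod 360° = 77.10°; distance = √((53.62)² + (12.28)²) = 55.006 km.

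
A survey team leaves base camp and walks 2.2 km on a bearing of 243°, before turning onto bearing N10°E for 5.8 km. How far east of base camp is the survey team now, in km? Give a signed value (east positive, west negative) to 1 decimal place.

-1.0 km

Leg 1 (243°, 2.2 km): east 2.2 sin 243° = -1.96, north 2.2 cos 243° = -1.00
Leg 2 (N10°E, 5.8 km): east 5.8 sin 10° = 1.01, north 5.8 cos 10° = 5.71
Net east component: -0.95 km.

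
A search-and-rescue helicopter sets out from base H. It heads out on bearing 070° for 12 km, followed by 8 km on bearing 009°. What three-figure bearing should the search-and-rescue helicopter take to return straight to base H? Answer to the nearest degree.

Leg 1 (070°, 12 km): east 12 sin 70° = 11.28, north 12 cos 70° = 4.10
Leg 2 (009°, 8 km): east 8 sin 9° = 1.25, north 8 cos 9° = 7.90
Net displacement: 12.53 east, 12.01 north. Direction back to start is (-12.53, -12.01): bearing = atan2(-12.53, -12.01) mod 360° = 226.22° ≈ 226°.

226°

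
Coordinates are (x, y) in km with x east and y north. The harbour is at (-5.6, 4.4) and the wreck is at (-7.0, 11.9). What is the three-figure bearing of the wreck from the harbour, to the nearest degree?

349°

Δeast = -7.0 − -5.6 = -1.40; Δnorth = 11.9 − 4.4 = 7.50.
Bearing = atan2(Δeast, Δnorth) mod 360° = 349.43° ≈ 349°.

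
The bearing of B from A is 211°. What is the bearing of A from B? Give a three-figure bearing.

Back-bearing = 211° − 180° = 031°.

031°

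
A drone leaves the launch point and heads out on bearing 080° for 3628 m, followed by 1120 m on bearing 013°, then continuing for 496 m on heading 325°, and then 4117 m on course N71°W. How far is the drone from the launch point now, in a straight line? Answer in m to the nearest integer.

3486 m

Leg 1 (080°, 3628 m): east 3628 sin 80° = 3572.88, north 3628 cos 80° = 630.00
Leg 2 (013°, 1120 m): east 1120 sin 13° = 251.95, north 1120 cos 13° = 1091.29
Leg 3 (325°, 496 m): east 496 sin 325° = -284.49, north 496 cos 325° = 406.30
Leg 4 (N71°W, 4117 m): east 4117 sin 289° = -3892.70, north 4117 cos 289° = 1340.36
Net: -352.37 east, 3467.95 north. Distance = √((-352.37)² + (3467.95)²) = 3485.809 m.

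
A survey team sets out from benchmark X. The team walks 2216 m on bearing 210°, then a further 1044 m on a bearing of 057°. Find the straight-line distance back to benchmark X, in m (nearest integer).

1370 m

Leg 1 (210°, 2216 m): east 2216 sin 210° = -1108.00, north 2216 cos 210° = -1919.11
Leg 2 (057°, 1044 m): east 1044 sin 57° = 875.57, north 1044 cos 57° = 568.60
Net: -232.43 east, -1350.51 north. Distance = √((-232.43)² + (-1350.51)²) = 1370.364 m.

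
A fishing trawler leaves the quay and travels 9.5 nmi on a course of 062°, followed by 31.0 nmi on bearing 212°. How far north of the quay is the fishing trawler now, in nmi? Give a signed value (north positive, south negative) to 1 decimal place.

-21.8 nmi

Leg 1 (062°, 9.5 nmi): east 9.5 sin 62° = 8.39, north 9.5 cos 62° = 4.46
Leg 2 (212°, 31.0 nmi): east 31.0 sin 212° = -16.43, north 31.0 cos 212° = -26.29
Net north component: -21.83 nmi.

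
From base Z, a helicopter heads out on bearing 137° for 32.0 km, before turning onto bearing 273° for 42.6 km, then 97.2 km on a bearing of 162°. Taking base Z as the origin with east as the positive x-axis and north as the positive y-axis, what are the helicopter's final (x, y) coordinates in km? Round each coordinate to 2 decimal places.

Leg 1 (137°, 32.0 km): east 32.0 sin 137° = 21.82, north 32.0 cos 137° = -23.40
Leg 2 (273°, 42.6 km): east 42.6 sin 273° = -42.54, north 42.6 cos 273° = 2.23
Leg 3 (162°, 97.2 km): east 97.2 sin 162° = 30.04, north 97.2 cos 162° = -92.44
Summing: 9.32 km east, -113.62 km north → (9.32, -113.62).

(9.32, -113.62)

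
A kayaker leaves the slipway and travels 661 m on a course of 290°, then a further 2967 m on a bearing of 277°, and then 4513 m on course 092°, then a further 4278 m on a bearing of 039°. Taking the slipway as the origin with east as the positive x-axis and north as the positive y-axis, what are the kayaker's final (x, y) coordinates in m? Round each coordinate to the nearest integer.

(3636, 3755)

Leg 1 (290°, 661 m): east 661 sin 290° = -621.14, north 661 cos 290° = 226.08
Leg 2 (277°, 2967 m): east 2967 sin 277° = -2944.88, north 2967 cos 277° = 361.59
Leg 3 (092°, 4513 m): east 4513 sin 92° = 4510.25, north 4513 cos 92° = -157.50
Leg 4 (039°, 4278 m): east 4278 sin 39° = 2692.23, north 4278 cos 39° = 3324.63
Summing: 3636.46 m east, 3754.79 m north → (3636, 3755).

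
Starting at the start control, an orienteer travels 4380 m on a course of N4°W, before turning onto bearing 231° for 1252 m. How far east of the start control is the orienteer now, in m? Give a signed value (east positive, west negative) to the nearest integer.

-1279 m

Leg 1 (N4°W, 4380 m): east 4380 sin 356° = -305.53, north 4380 cos 356° = 4369.33
Leg 2 (231°, 1252 m): east 1252 sin 231° = -972.99, north 1252 cos 231° = -787.91
Net east component: -1278.52 m.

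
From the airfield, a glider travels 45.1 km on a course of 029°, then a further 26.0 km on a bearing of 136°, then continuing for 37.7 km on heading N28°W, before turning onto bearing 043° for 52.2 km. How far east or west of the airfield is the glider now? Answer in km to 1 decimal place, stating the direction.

57.8 km east

Leg 1 (029°, 45.1 km): east 45.1 sin 29° = 21.86, north 45.1 cos 29° = 39.45
Leg 2 (136°, 26.0 km): east 26.0 sin 136° = 18.06, north 26.0 cos 136° = -18.70
Leg 3 (N28°W, 37.7 km): east 37.7 sin 332° = -17.70, north 37.7 cos 332° = 33.29
Leg 4 (043°, 52.2 km): east 52.2 sin 43° = 35.60, north 52.2 cos 43° = 38.18
Net east component: 57.83 km.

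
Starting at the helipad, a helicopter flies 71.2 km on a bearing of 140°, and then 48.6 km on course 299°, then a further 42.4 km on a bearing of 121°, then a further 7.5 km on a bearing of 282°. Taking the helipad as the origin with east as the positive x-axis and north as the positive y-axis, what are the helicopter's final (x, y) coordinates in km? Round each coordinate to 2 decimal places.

(32.27, -51.26)

Leg 1 (140°, 71.2 km): east 71.2 sin 140° = 45.77, north 71.2 cos 140° = -54.54
Leg 2 (299°, 48.6 km): east 48.6 sin 299° = -42.51, north 48.6 cos 299° = 23.56
Leg 3 (121°, 42.4 km): east 42.4 sin 121° = 36.34, north 42.4 cos 121° = -21.84
Leg 4 (282°, 7.5 km): east 7.5 sin 282° = -7.34, north 7.5 cos 282° = 1.56
Summing: 32.27 km east, -51.26 km north → (32.27, -51.26).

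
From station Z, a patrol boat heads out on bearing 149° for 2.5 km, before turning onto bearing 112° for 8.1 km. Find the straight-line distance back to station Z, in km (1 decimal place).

Leg 1 (149°, 2.5 km): east 2.5 sin 149° = 1.29, north 2.5 cos 149° = -2.14
Leg 2 (112°, 8.1 km): east 8.1 sin 112° = 7.51, north 8.1 cos 112° = -3.03
Net: 8.80 east, -5.18 north. Distance = √((8.80)² + (-5.18)²) = 10.208 km.

10.2 km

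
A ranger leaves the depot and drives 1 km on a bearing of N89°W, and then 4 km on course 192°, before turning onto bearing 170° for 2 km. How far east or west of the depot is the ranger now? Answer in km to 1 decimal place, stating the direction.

Leg 1 (N89°W, 1 km): east 1 sin 271° = -1.00, north 1 cos 271° = 0.02
Leg 2 (192°, 4 km): east 4 sin 192° = -0.83, north 4 cos 192° = -3.91
Leg 3 (170°, 2 km): east 2 sin 170° = 0.35, north 2 cos 170° = -1.97
Net east component: -1.48 km.

1.5 km west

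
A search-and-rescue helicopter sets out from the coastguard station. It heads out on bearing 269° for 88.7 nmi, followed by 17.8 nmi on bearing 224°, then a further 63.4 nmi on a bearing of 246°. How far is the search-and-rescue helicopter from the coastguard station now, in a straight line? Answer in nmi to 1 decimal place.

Leg 1 (269°, 88.7 nmi): east 88.7 sin 269° = -88.69, north 88.7 cos 269° = -1.55
Leg 2 (224°, 17.8 nmi): east 17.8 sin 224° = -12.36, north 17.8 cos 224° = -12.80
Leg 3 (246°, 63.4 nmi): east 63.4 sin 246° = -57.92, north 63.4 cos 246° = -25.79
Net: -158.97 east, -40.14 north. Distance = √((-158.97)² + (-40.14)²) = 163.959 nmi.

164.0 nmi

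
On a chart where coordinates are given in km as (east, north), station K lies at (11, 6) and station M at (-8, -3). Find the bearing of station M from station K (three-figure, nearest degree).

245°

Δeast = -8 − 11 = -19.00; Δnorth = -3 − 6 = -9.00.
Bearing = atan2(Δeast, Δnorth) mod 360° = 244.65° ≈ 245°.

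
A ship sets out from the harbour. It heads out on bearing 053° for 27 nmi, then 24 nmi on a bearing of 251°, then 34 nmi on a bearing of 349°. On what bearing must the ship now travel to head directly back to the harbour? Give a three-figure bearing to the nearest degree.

170°

Leg 1 (053°, 27 nmi): east 27 sin 53° = 21.56, north 27 cos 53° = 16.25
Leg 2 (251°, 24 nmi): east 24 sin 251° = -22.69, north 24 cos 251° = -7.81
Leg 3 (349°, 34 nmi): east 34 sin 349° = -6.49, north 34 cos 349° = 33.38
Net displacement: -7.62 east, 41.81 north. Direction back to start is (7.62, -41.81): bearing = atan2(7.62, -41.81) mod 360° = 169.68° ≈ 170°.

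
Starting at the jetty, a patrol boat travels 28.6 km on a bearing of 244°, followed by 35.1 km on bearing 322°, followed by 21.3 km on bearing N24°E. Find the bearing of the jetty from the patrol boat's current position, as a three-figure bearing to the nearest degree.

Leg 1 (244°, 28.6 km): east 28.6 sin 244° = -25.71, north 28.6 cos 244° = -12.54
Leg 2 (322°, 35.1 km): east 35.1 sin 322° = -21.61, north 35.1 cos 322° = 27.66
Leg 3 (N24°E, 21.3 km): east 21.3 sin 24° = 8.66, north 21.3 cos 24° = 19.46
Net displacement: -38.65 east, 34.58 north. Direction back to start is (38.65, -34.58): bearing = atan2(38.65, -34.58) mod 360° = 131.82° ≈ 132°.

132°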